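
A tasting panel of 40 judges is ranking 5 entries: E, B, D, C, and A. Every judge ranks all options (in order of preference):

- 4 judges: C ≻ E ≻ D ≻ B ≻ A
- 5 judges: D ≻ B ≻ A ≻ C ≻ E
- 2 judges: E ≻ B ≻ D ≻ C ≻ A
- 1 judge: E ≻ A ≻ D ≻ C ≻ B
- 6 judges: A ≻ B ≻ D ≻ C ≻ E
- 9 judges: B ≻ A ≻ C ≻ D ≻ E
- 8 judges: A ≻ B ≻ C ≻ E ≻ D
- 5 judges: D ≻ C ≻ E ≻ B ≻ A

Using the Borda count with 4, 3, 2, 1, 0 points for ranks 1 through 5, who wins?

E: 4·3 + 5·0 + 2·4 + 1·4 + 6·0 + 9·0 + 8·1 + 5·2 = 42
B: 4·1 + 5·3 + 2·3 + 1·0 + 6·3 + 9·4 + 8·3 + 5·1 = 108
D: 4·2 + 5·4 + 2·2 + 1·2 + 6·2 + 9·1 + 8·0 + 5·4 = 75
C: 4·4 + 5·1 + 2·1 + 1·1 + 6·1 + 9·2 + 8·2 + 5·3 = 79
A: 4·0 + 5·2 + 2·0 + 1·3 + 6·4 + 9·3 + 8·4 + 5·0 = 96
B has the highest Borda score (108).

B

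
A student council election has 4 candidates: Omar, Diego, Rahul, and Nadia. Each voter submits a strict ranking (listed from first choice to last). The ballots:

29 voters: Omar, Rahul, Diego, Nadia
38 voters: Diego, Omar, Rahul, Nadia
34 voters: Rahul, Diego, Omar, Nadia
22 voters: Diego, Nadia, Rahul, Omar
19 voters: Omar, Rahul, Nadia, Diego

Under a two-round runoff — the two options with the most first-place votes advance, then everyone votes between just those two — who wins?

Round 1 first-place votes: Omar 48, Diego 60, Rahul 34, Nadia 0.
Diego and Omar advance.
Runoff: Diego is preferred to Omar by 94 voters; Omar by 48.
Diego wins the runoff.

Diego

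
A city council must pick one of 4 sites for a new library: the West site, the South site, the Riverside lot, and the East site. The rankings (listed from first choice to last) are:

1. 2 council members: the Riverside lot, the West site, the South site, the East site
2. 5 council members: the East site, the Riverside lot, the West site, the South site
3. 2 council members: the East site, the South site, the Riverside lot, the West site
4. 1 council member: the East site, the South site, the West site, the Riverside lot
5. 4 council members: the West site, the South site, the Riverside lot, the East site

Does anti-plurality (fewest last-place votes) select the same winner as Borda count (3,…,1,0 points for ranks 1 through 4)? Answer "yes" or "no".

no

Anti-plurality — last-place votes: the West site 2, the South site 5, the Riverside lot 1, the East site 6. Winner: the Riverside lot.
Borda — scores: the West site 22, the South site 16, the Riverside lot 22, the East site 24. Winner: the East site.
The two methods disagree.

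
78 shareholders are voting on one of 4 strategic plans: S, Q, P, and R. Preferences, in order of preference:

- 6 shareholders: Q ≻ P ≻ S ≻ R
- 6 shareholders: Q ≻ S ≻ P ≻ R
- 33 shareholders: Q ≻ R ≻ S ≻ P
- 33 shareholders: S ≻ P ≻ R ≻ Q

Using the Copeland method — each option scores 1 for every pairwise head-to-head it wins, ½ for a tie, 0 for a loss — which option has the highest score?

S: beats P and R; loses to Q → score 2.
Q: beats S, P, and R → score 3.
P: beats R; loses to S and Q → score 1.
R: loses to S, Q, and P → score 0.
Q has the best pairwise record.

Q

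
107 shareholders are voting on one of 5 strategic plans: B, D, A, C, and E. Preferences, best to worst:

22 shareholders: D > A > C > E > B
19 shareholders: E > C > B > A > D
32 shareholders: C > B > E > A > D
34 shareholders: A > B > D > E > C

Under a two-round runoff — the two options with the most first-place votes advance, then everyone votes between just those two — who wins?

Round 1 first-place votes: B 0, D 22, A 34, C 32, E 19.
A and C advance.
Runoff: A is preferred to C by 56 voters; C by 51.
A wins the runoff.

A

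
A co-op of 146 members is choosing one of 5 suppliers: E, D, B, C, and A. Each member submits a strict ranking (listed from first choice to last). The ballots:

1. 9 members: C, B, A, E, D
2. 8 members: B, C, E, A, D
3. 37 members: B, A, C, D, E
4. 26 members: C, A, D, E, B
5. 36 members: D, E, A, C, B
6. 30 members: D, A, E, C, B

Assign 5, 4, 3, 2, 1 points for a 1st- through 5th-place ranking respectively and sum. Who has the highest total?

A

E: 9·2 + 8·3 + 37·1 + 26·2 + 36·4 + 30·3 = 365
D: 9·1 + 8·1 + 37·2 + 26·3 + 36·5 + 30·5 = 499
B: 9·4 + 8·5 + 37·5 + 26·1 + 36·1 + 30·1 = 353
C: 9·5 + 8·4 + 37·3 + 26·5 + 36·2 + 30·2 = 450
A: 9·3 + 8·2 + 37·4 + 26·4 + 36·3 + 30·4 = 523
A has the highest Borda score (523).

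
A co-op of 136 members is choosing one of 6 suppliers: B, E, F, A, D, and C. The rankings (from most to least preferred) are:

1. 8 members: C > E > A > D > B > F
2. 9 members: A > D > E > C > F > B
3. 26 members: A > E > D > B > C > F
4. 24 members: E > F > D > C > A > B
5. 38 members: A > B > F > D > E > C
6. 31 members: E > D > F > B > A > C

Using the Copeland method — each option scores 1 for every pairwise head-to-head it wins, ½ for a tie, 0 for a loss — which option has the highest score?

A

B: beats F and C; loses to E, A, and D → score 2.
E: beats B, F, D, and C; loses to A → score 4.
F: beats C; loses to B, E, A, and D → score 1.
A: beats B, E, F, D, and C → score 5.
D: beats B, F, and C; loses to E and A → score 3.
C: loses to B, E, F, A, and D → score 0.
A has the best pairwise record.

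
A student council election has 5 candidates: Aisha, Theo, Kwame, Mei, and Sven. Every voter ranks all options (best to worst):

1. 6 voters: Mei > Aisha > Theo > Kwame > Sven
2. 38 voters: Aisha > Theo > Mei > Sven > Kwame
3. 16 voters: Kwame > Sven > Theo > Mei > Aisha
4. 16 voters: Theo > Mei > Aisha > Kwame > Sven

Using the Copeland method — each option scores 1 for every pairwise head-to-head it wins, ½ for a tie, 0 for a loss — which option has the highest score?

Aisha: beats Theo, Kwame, and Sven; ties Mei → score 3.5.
Theo: beats Kwame, Mei, and Sven; loses to Aisha → score 3.
Kwame: ties Sven; loses to Aisha, Theo, and Mei → score 0.5.
Mei: beats Kwame and Sven; ties Aisha; loses to Theo → score 2.5.
Sven: ties Kwame; loses to Aisha, Theo, and Mei → score 0.5.
Aisha has the best pairwise record.

Aisha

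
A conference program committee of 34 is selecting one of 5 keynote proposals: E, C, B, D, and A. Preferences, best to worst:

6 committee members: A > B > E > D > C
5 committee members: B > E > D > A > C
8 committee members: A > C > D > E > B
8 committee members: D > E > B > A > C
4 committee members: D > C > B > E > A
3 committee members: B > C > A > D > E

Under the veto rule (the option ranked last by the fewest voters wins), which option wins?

Last-place votes: E 3, C 19, B 8, D 0, A 4.
D is ranked last by the fewest voters, so D wins.

D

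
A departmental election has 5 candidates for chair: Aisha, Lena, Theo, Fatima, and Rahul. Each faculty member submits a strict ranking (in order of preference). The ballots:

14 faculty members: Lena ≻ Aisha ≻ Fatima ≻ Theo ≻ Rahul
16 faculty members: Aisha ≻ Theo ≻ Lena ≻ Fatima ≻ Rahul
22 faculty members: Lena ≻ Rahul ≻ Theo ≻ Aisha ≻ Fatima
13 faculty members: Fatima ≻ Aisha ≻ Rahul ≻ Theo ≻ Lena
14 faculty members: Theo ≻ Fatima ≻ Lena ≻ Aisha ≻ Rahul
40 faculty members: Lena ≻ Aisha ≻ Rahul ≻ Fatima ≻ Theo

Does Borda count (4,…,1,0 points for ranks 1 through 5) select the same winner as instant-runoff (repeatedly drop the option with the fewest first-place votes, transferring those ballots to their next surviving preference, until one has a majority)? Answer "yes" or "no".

Borda — scores: Aisha 301, Lena 364, Theo 175, Fatima 178, Rahul 172. Winner: Lena.
Instant-runoff — R1 Aisha 16, Lena 76, Theo 14, Fatima 13, Rahul 0 (Lena winner). Winner: Lena.
The two methods agree.

yes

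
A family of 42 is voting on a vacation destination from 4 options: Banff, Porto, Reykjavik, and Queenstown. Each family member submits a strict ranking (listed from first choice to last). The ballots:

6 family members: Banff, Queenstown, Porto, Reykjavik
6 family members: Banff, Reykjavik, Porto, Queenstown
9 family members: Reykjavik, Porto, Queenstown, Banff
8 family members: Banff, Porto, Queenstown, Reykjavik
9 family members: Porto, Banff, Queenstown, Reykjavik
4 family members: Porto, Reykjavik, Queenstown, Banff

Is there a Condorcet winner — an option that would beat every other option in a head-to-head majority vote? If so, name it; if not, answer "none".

Porto vs Banff: 22–20 for Porto.
Porto vs Reykjavik: 27–15 for Porto.
Porto vs Queenstown: 36–6 for Porto.
Porto beats every other option head-to-head.

Porto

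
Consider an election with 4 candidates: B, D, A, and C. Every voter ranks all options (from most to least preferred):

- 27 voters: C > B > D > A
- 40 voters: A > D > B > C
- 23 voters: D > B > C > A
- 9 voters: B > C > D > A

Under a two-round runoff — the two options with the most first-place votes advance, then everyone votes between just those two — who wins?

C

Round 1 first-place votes: B 9, D 23, A 40, C 27.
A and C advance.
Runoff: A is preferred to C by 40 voters; C by 59.
C wins the runoff.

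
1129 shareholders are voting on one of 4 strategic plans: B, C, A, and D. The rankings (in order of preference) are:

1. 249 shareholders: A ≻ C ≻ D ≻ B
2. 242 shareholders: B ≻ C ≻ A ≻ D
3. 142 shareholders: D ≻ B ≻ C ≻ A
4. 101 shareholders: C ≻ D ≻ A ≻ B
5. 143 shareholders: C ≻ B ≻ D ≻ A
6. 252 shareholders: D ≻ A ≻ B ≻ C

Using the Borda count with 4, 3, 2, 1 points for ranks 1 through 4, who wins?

C

B: 249·1 + 242·4 + 142·3 + 101·1 + 143·3 + 252·2 = 2677
C: 249·3 + 242·3 + 142·2 + 101·4 + 143·4 + 252·1 = 2985
A: 249·4 + 242·2 + 142·1 + 101·2 + 143·1 + 252·3 = 2723
D: 249·2 + 242·1 + 142·4 + 101·3 + 143·2 + 252·4 = 2905
C has the highest Borda score (2985).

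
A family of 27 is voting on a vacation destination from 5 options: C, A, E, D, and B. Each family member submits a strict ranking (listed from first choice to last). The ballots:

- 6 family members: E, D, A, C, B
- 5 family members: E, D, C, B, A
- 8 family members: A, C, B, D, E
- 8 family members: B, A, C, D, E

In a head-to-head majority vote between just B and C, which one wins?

Voters preferring B to C: 8; preferring C to B: 19.
C wins the head-to-head.

C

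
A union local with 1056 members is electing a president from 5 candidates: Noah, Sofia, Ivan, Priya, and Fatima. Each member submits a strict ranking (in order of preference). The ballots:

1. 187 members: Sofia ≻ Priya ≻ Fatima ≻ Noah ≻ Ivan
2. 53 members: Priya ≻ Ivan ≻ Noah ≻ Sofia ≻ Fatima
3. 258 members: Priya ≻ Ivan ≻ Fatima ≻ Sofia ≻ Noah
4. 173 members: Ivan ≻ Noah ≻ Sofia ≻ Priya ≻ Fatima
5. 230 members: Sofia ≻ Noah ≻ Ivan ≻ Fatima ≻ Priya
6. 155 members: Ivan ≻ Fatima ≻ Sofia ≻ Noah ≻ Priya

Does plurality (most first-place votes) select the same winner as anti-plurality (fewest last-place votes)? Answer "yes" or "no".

yes

Plurality — first-place votes: Noah 0, Sofia 417, Ivan 328, Priya 311, Fatima 0. Winner: Sofia.
Anti-plurality — last-place votes: Noah 258, Sofia 0, Ivan 187, Priya 385, Fatima 226. Winner: Sofia.
The two methods agree.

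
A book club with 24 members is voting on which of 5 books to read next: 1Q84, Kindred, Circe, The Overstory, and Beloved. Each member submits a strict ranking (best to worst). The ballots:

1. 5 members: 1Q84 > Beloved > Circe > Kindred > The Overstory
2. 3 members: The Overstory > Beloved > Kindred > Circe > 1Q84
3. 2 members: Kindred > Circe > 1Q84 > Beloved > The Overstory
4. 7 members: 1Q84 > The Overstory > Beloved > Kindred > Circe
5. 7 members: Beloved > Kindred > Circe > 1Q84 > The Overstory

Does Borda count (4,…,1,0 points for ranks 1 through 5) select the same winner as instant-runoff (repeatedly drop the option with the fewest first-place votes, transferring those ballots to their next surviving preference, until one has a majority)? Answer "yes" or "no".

Borda — scores: 1Q84 59, Kindred 47, Circe 33, The Overstory 33, Beloved 68. Winner: Beloved.
Instant-runoff — R1 1Q84 12, Kindred 2, Circe 0, The Overstory 3, Beloved 7 (Circe out); R2 1Q84 12, Kindred 2, The Overstory 3, Beloved 7 (Kindred out); R3 1Q84 14, The Overstory 3, Beloved 7 (1Q84 winner). Winner: 1Q84.
The two methods disagree.

no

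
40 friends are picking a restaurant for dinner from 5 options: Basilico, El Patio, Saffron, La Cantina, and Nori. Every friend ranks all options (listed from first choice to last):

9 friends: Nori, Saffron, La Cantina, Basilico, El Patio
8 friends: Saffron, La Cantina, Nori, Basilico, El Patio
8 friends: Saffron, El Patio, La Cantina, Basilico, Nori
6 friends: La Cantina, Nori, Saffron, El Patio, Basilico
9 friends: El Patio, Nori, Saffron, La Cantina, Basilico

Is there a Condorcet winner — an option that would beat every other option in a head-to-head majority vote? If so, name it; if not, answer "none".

Checking pairwise contests:
El Patio beats Basilico 23–17.
Saffron beats El Patio 31–9.
Nori beats Saffron 24–16.
Saffron beats La Cantina 34–6.
La Cantina beats Nori 22–18.
Every option loses at least one head-to-head, so there is no Condorcet winner.

none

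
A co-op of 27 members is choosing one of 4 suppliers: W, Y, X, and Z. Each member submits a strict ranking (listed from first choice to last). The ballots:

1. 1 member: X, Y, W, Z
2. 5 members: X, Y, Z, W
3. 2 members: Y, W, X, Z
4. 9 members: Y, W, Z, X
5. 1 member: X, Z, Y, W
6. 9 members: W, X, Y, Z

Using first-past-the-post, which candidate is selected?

Y

First-place votes: W 9, Y 11, X 7, Z 0.
Y has the most first-place votes.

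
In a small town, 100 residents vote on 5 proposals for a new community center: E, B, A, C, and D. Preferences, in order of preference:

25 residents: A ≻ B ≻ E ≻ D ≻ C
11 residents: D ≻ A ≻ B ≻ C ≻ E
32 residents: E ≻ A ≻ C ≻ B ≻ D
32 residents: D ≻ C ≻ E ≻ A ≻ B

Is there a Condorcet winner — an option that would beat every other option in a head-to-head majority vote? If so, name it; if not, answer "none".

E vs B: 64–36 for E.
E vs A: 64–36 for E.
E vs C: 57–43 for E.
E vs D: 57–43 for E.
E beats every other option head-to-head.

E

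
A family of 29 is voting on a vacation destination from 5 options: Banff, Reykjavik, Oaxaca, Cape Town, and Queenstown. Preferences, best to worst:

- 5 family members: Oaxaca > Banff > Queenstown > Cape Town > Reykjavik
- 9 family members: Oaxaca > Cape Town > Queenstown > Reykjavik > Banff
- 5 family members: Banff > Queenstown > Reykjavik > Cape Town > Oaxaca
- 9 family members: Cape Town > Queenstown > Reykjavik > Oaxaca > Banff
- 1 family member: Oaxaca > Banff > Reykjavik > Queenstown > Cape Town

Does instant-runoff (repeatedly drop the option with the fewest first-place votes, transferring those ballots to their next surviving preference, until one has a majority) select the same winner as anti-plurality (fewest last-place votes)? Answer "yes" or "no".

Instant-runoff — R1 Banff 5, Reykjavik 0, Oaxaca 15, Cape Town 9, Queenstown 0 (Oaxaca winner). Winner: Oaxaca.
Anti-plurality — last-place votes: Banff 18, Reykjavik 5, Oaxaca 5, Cape Town 1, Queenstown 0. Winner: Queenstown.
The two methods disagree.

no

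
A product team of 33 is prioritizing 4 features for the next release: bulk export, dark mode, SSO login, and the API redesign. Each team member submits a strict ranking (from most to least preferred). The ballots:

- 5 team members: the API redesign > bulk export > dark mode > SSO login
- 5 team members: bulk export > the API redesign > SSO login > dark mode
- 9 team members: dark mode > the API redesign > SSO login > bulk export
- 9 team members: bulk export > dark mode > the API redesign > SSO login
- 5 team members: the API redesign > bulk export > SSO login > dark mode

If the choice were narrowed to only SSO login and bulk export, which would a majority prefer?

bulk export

Voters preferring SSO login to bulk export: 9; preferring bulk export to SSO login: 24.
bulk export wins the head-to-head.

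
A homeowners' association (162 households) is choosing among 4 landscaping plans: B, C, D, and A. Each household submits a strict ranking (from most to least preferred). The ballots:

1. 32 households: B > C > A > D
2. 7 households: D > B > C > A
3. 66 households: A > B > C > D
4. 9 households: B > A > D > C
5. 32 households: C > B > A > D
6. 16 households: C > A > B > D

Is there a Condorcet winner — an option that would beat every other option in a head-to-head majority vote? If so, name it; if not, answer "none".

none

Checking pairwise contests:
A beats B 82–80.
B beats C 114–48.
B beats D 155–7.
C beats A 87–75.
Every option loses at least one head-to-head, so there is no Condorcet winner.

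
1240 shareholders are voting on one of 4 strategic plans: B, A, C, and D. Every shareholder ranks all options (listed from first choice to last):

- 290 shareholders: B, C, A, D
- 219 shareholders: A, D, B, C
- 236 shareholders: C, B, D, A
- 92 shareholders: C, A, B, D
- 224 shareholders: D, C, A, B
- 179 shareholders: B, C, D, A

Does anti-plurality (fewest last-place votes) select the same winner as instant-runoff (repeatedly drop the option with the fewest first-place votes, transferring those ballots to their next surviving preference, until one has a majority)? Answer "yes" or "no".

no

Anti-plurality — last-place votes: B 224, A 415, C 219, D 382. Winner: C.
Instant-runoff — R1 B 469, A 219, C 328, D 224 (A out); R2 B 469, C 328, D 443 (C out); R3 B 797, D 443 (B winner). Winner: B.
The two methods disagree.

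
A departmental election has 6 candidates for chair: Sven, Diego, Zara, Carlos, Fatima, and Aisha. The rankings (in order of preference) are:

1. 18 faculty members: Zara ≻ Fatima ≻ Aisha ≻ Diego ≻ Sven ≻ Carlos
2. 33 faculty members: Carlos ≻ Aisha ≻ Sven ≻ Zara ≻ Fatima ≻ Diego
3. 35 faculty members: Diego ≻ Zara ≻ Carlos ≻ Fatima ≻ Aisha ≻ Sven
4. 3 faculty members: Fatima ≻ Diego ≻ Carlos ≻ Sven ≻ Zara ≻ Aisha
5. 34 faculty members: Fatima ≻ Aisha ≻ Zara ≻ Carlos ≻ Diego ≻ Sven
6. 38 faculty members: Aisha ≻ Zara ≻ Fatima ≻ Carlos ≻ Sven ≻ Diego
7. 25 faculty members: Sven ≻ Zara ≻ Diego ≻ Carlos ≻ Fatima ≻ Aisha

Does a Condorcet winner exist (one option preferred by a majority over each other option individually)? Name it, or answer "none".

Checking pairwise contests:
Zara beats Sven 125–61.
Sven beats Diego 96–90.
Aisha beats Zara 105–81.
Zara beats Carlos 150–36.
Zara beats Fatima 149–37.
Carlos beats Aisha 96–90.
Every option loses at least one head-to-head, so there is no Condorcet winner.

none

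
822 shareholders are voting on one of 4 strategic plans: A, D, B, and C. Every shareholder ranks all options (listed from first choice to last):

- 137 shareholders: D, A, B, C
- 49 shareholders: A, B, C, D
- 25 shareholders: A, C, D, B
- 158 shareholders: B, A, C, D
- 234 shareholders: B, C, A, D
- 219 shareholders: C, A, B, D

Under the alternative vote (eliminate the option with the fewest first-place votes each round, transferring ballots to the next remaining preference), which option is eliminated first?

Round 1: A 74, D 137, B 392, C 219. Eliminate A.

A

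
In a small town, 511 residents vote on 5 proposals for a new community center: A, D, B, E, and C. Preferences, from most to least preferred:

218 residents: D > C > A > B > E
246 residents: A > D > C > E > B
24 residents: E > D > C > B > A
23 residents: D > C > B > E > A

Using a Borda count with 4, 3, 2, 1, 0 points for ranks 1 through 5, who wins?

A: 218·2 + 246·4 + 24·0 + 23·0 = 1420
D: 218·4 + 246·3 + 24·3 + 23·4 = 1774
B: 218·1 + 246·0 + 24·1 + 23·2 = 288
E: 218·0 + 246·1 + 24·4 + 23·1 = 365
C: 218·3 + 246·2 + 24·2 + 23·3 = 1263
D has the highest Borda score (1774).

D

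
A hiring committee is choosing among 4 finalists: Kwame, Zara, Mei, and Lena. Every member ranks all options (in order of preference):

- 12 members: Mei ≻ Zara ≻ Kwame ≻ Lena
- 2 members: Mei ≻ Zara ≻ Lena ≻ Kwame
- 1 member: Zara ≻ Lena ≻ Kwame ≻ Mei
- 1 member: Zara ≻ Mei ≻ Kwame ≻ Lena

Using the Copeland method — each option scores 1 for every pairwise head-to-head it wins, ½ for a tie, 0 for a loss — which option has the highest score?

Mei

Kwame: beats Lena; loses to Zara and Mei → score 1.
Zara: beats Kwame and Lena; loses to Mei → score 2.
Mei: beats Kwame, Zara, and Lena → score 3.
Lena: loses to Kwame, Zara, and Mei → score 0.
Mei has the best pairwise record.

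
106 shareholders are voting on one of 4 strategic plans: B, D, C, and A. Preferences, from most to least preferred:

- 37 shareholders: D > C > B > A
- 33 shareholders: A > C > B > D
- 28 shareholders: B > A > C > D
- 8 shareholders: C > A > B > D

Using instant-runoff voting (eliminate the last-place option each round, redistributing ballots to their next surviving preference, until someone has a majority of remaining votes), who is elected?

A

Round 1: B 28, D 37, C 8, A 33. Eliminate C.
Round 2: B 28, D 37, A 41. Eliminate B.
Round 3: D 37, A 69. A has a majority.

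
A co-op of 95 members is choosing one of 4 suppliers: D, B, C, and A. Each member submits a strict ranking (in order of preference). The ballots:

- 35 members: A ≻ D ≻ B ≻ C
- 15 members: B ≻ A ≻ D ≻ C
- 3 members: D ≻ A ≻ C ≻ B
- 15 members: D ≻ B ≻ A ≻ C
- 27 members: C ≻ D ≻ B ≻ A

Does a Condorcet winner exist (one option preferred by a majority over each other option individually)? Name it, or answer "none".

none

Checking pairwise contests:
A beats D 50–45.
D beats B 80–15.
D beats C 68–27.
B beats A 57–38.
Every option loses at least one head-to-head, so there is no Condorcet winner.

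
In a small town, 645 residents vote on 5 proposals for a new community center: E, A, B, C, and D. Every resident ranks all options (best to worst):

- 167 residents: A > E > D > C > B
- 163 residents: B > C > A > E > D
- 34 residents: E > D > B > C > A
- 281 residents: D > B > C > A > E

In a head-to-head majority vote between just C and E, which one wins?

C

Voters preferring C to E: 444; preferring E to C: 201.
C wins the head-to-head.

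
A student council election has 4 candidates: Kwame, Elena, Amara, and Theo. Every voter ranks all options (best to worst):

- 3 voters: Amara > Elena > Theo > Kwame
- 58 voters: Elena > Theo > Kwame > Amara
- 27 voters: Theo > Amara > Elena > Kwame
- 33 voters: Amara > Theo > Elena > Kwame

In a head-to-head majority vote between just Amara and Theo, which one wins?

Voters preferring Amara to Theo: 36; preferring Theo to Amara: 85.
Theo wins the head-to-head.

Theo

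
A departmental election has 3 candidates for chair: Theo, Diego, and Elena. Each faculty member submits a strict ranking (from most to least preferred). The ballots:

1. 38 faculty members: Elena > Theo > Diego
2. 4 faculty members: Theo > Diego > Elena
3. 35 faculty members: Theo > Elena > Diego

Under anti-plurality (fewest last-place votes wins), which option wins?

Theo

Last-place votes: Theo 0, Diego 73, Elena 4.
Theo is ranked last by the fewest voters, so Theo wins.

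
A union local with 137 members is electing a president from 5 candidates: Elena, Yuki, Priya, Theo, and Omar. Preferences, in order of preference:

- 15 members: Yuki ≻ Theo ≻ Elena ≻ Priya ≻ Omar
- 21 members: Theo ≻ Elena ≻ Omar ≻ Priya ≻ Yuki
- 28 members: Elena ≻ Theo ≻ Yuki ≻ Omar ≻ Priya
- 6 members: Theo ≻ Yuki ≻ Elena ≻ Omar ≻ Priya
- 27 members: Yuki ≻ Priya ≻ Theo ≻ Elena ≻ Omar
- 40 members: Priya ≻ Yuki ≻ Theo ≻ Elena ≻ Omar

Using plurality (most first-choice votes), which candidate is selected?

First-place votes: Elena 28, Yuki 42, Priya 40, Theo 27, Omar 0.
Yuki has the most first-place votes.

Yuki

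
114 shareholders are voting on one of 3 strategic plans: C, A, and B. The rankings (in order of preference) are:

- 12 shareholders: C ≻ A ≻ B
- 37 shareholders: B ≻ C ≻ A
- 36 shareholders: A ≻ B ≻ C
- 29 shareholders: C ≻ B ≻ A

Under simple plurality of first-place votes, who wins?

First-place votes: C 41, A 36, B 37.
C has the most first-place votes.

C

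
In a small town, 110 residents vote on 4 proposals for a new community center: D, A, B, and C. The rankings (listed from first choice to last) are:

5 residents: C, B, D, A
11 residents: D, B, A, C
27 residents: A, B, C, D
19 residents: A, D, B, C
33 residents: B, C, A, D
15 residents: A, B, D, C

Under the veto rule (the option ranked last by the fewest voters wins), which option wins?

B

Last-place votes: D 60, A 5, B 0, C 45.
B is ranked last by the fewest voters, so B wins.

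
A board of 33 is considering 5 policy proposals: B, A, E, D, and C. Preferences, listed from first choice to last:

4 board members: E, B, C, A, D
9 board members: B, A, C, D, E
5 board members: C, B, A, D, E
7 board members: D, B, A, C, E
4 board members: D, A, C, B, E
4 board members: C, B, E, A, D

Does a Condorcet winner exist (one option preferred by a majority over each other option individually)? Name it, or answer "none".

B vs A: 29–4 for B.
B vs E: 29–4 for B.
B vs D: 22–11 for B.
B vs C: 20–13 for B.
B beats every other option head-to-head.

B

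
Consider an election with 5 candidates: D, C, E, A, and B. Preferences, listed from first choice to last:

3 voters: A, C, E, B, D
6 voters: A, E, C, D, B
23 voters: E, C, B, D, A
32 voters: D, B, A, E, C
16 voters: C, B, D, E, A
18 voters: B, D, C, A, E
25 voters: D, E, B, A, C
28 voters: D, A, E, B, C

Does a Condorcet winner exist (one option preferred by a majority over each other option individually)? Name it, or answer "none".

D

D vs C: 103–48 for D.
D vs E: 119–32 for D.
D vs A: 142–9 for D.
D vs B: 91–60 for D.
D beats every other option head-to-head.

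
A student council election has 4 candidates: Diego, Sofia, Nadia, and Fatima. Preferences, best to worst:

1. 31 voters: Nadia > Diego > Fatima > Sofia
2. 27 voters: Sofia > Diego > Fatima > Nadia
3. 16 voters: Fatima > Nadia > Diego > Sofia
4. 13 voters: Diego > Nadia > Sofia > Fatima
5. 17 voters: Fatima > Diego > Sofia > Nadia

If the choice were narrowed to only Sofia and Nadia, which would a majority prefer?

Nadia

Voters preferring Sofia to Nadia: 44; preferring Nadia to Sofia: 60.
Nadia wins the head-to-head.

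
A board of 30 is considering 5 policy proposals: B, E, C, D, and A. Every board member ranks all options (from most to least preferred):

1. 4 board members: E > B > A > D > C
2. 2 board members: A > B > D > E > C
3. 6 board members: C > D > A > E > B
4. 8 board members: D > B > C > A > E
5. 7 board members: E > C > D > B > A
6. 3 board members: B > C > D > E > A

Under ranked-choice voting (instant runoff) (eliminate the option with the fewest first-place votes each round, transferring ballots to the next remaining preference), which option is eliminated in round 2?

B

Round 1: B 3, E 11, C 6, D 8, A 2. Eliminate A.
Round 2: B 5, E 11, C 6, D 8. Eliminate B.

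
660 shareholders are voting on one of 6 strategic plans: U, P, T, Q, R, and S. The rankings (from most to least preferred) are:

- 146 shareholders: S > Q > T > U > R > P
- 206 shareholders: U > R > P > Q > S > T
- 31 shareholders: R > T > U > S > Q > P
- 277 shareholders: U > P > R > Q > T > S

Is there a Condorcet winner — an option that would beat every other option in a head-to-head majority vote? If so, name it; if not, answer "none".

U

U vs P: 660–0 for U.
U vs T: 483–177 for U.
U vs Q: 514–146 for U.
U vs R: 629–31 for U.
U vs S: 514–146 for U.
U beats every other option head-to-head.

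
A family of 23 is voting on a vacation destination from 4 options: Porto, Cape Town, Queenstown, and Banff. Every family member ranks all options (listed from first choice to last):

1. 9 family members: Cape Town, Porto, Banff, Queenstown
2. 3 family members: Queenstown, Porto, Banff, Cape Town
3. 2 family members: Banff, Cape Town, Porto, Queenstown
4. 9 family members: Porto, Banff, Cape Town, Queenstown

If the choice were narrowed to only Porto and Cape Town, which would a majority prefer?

Voters preferring Porto to Cape Town: 12; preferring Cape Town to Porto: 11.
Porto wins the head-to-head.

Porto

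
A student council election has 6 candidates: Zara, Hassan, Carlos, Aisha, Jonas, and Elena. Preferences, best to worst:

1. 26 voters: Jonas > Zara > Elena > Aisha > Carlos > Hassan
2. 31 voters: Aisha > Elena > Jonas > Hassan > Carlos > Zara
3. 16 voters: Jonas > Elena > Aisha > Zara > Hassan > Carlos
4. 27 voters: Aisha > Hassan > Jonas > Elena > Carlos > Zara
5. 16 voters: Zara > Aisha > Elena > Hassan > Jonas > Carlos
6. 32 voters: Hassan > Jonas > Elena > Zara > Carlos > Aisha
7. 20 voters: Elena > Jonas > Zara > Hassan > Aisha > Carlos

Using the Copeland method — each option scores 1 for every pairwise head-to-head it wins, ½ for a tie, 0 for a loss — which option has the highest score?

Jonas

Zara: beats Carlos and Aisha; loses to Hassan, Jonas, and Elena → score 2.
Hassan: beats Zara and Carlos; loses to Aisha, Jonas, and Elena → score 2.
Carlos: loses to Zara, Hassan, Aisha, Jonas, and Elena → score 0.
Aisha: beats Hassan and Carlos; loses to Zara, Jonas, and Elena → score 2.
Jonas: beats Zara, Hassan, Carlos, Aisha, and Elena → score 5.
Elena: beats Zara, Hassan, Carlos, and Aisha; loses to Jonas → score 4.
Jonas has the best pairwise record.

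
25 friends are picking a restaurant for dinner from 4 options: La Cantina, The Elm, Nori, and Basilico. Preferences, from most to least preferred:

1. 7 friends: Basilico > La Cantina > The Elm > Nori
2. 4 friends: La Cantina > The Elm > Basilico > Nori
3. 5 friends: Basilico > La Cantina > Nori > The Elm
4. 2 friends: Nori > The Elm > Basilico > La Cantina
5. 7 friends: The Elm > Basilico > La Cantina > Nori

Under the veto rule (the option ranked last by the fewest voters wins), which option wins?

Basilico

Last-place votes: La Cantina 2, The Elm 5, Nori 18, Basilico 0.
Basilico is ranked last by the fewest voters, so Basilico wins.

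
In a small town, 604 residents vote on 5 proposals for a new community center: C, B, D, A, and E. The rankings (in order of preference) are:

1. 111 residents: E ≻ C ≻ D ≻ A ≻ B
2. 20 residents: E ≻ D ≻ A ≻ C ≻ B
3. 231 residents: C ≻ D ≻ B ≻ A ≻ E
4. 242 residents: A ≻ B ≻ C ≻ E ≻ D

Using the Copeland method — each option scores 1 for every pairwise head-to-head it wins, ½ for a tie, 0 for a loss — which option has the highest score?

C

C: beats B, D, A, and E → score 4.
B: beats E; loses to C, D, and A → score 1.
D: beats B and A; loses to C and E → score 2.
A: beats B and E; loses to C and D → score 2.
E: beats D; loses to C, B, and A → score 1.
C has the best pairwise record.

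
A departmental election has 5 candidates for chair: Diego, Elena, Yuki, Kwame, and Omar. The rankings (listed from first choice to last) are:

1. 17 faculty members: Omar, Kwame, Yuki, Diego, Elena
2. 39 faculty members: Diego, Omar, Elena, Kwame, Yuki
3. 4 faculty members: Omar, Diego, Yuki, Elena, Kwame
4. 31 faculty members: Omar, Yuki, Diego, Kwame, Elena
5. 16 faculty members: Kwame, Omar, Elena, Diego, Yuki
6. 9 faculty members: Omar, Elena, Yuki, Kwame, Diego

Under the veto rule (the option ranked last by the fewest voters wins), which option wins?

Omar

Last-place votes: Diego 9, Elena 48, Yuki 55, Kwame 4, Omar 0.
Omar is ranked last by the fewest voters, so Omar wins.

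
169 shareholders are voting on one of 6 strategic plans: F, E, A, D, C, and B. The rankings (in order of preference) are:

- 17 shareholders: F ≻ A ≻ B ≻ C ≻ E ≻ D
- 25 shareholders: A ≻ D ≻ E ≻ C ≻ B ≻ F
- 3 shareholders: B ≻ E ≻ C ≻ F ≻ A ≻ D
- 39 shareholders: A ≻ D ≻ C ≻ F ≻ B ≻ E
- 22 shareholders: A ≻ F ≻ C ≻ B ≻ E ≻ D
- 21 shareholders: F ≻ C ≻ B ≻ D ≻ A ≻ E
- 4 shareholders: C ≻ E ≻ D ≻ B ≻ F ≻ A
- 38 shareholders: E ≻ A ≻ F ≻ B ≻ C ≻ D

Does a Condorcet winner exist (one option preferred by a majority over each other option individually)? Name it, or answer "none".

A

A vs F: 124–45 for A.
A vs E: 124–45 for A.
A vs D: 144–25 for A.
A vs C: 141–28 for A.
A vs B: 141–28 for A.
A beats every other option head-to-head.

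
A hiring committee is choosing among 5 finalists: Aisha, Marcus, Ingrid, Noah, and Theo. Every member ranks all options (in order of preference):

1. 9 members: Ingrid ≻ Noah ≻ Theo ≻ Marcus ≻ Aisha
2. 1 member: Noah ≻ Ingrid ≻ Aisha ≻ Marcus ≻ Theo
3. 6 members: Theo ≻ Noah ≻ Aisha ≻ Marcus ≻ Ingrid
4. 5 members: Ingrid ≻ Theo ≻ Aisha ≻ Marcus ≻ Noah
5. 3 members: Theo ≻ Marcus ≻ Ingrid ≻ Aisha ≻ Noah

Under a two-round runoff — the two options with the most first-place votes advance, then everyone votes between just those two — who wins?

Round 1 first-place votes: Aisha 0, Marcus 0, Ingrid 14, Noah 1, Theo 9.
Ingrid and Theo advance.
Runoff: Ingrid is preferred to Theo by 15 voters; Theo by 9.
Ingrid wins the runoff.

Ingrid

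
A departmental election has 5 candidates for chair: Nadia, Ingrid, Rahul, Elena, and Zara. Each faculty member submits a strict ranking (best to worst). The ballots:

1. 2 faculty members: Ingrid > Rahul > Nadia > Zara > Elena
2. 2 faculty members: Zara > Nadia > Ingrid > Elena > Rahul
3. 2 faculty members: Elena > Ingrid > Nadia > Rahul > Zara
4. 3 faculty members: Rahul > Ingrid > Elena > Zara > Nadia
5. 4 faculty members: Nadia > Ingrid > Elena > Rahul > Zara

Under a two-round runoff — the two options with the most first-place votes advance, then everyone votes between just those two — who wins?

Nadia

Round 1 first-place votes: Nadia 4, Ingrid 2, Rahul 3, Elena 2, Zara 2.
Nadia and Rahul advance.
Runoff: Nadia is preferred to Rahul by 8 voters; Rahul by 5.
Nadia wins the runoff.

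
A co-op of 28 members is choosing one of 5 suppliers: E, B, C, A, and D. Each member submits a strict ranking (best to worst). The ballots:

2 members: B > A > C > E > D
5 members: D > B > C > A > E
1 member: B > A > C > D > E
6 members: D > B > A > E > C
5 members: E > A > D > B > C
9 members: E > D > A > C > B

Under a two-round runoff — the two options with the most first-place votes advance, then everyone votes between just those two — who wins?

E

Round 1 first-place votes: E 14, B 3, C 0, A 0, D 11.
E and D advance.
Runoff: E is preferred to D by 16 voters; D by 12.
E wins the runoff.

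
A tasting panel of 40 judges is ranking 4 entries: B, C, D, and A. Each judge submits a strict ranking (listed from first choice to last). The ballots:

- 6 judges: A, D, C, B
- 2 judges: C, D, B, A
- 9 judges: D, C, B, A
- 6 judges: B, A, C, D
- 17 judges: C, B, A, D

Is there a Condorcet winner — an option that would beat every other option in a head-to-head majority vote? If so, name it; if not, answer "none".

C

C vs B: 34–6 for C.
C vs D: 25–15 for C.
C vs A: 28–12 for C.
C beats every other option head-to-head.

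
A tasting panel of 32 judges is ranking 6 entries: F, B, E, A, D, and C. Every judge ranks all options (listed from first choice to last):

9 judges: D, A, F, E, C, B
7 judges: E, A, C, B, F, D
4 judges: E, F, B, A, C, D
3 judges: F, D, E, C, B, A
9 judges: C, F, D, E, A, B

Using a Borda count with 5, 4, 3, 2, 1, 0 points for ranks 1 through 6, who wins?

F: 9·3 + 7·1 + 4·4 + 3·5 + 9·4 = 101
B: 9·0 + 7·2 + 4·3 + 3·1 + 9·0 = 29
E: 9·2 + 7·5 + 4·5 + 3·3 + 9·2 = 100
A: 9·4 + 7·4 + 4·2 + 3·0 + 9·1 = 81
D: 9·5 + 7·0 + 4·0 + 3·4 + 9·3 = 84
C: 9·1 + 7·3 + 4·1 + 3·2 + 9·5 = 85
F has the highest Borda score (101).

F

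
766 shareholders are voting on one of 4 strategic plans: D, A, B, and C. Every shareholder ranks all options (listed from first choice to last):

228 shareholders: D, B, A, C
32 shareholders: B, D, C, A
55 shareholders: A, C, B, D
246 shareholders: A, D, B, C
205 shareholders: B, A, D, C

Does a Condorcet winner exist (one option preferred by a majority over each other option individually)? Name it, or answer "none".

Checking pairwise contests:
A beats D 506–260.
B beats A 465–301.
D beats B 474–292.
D beats C 711–55.
Every option loses at least one head-to-head, so there is no Condorcet winner.

none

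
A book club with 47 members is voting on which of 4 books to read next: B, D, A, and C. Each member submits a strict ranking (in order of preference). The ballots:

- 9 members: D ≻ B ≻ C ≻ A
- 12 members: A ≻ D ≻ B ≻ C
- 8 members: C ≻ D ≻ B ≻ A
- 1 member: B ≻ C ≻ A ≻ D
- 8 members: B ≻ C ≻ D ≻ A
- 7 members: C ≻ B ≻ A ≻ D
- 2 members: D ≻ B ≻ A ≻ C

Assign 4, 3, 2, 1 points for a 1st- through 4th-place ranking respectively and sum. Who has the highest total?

B

B: 9·3 + 12·2 + 8·2 + 1·4 + 8·4 + 7·3 + 2·3 = 130
D: 9·4 + 12·3 + 8·3 + 1·1 + 8·2 + 7·1 + 2·4 = 128
A: 9·1 + 12·4 + 8·1 + 1·2 + 8·1 + 7·2 + 2·2 = 93
C: 9·2 + 12·1 + 8·4 + 1·3 + 8·3 + 7·4 + 2·1 = 119
B has the highest Borda score (130).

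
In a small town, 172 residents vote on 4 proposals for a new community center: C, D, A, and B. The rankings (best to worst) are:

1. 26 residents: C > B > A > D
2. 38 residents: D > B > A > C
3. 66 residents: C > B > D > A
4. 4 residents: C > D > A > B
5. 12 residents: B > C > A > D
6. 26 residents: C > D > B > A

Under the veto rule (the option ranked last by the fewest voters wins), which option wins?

B

Last-place votes: C 38, D 38, A 92, B 4.
B is ranked last by the fewest voters, so B wins.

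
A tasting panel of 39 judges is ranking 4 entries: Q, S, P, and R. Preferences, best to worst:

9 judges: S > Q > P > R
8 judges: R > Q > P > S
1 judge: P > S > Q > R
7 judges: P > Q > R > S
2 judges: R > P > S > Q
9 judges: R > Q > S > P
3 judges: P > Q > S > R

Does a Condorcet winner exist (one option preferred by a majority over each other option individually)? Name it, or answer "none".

Q

Q vs S: 27–12 for Q.
Q vs P: 26–13 for Q.
Q vs R: 20–19 for Q.
Q beats every other option head-to-head.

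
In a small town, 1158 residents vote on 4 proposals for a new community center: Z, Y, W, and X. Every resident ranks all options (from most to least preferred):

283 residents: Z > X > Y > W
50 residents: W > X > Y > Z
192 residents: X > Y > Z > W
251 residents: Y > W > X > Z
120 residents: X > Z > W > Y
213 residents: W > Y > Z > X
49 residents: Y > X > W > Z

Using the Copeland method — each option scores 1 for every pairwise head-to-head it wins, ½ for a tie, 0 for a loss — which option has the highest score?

Z: beats W; loses to Y and X → score 1.
Y: beats Z and W; loses to X → score 2.
W: loses to Z, Y, and X → score 0.
X: beats Z, Y, and W → score 3.
X has the best pairwise record.

X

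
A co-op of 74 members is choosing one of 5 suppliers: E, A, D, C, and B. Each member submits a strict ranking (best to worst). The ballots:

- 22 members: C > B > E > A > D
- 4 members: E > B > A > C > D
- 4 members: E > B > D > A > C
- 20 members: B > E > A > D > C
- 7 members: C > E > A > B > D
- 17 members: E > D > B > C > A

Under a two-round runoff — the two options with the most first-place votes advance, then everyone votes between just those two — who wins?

E

Round 1 first-place votes: E 25, A 0, D 0, C 29, B 20.
C and E advance.
Runoff: C is preferred to E by 29 voters; E by 45.
E wins the runoff.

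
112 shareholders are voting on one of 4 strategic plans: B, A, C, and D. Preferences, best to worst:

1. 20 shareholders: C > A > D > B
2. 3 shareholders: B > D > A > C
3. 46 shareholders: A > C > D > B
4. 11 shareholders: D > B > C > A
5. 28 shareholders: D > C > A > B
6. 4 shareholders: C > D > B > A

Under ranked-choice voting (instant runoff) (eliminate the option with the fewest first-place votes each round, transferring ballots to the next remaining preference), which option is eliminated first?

Round 1: B 3, A 46, C 24, D 39. Eliminate B.

B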